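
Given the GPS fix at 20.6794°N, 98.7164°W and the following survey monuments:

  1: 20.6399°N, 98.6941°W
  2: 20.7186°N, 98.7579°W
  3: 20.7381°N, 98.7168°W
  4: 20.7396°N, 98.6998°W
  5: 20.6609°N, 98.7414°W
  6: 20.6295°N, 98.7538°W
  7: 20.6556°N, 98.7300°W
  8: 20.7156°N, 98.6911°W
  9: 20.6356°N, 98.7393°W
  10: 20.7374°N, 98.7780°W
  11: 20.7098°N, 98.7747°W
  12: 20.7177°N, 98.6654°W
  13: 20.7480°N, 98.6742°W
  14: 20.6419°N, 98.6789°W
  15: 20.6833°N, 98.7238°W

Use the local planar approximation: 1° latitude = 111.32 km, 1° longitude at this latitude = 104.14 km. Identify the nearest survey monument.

15

Distances from 20.6794°N, 98.7164°W:
1: 4.9727 km
2: 6.1417 km
3: 6.5346 km
4: 6.9208 km
5: 3.3196 km
6: 6.7843 km
7: 3.0042 km
8: 4.8147 km
9: 5.4278 km
10: 9.1016 km
11: 6.9508 km
12: 6.8107 km
13: 8.8108 km
14: 5.7164 km
15: 0.8845 km
Minimum: 15 at 0.8845 km.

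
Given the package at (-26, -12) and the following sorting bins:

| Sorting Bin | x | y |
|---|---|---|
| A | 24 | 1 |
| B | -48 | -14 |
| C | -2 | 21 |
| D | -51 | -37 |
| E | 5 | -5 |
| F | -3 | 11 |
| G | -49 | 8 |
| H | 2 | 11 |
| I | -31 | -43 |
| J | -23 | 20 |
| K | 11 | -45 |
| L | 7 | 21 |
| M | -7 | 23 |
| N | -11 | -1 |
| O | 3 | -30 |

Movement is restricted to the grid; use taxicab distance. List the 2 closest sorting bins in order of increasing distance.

Distances from (-26, -12):
A: |50| + |13| = 50 + 13 = 63
B: |-22| + |-2| = 22 + 2 = 24
C: |24| + |33| = 24 + 33 = 57
D: |-25| + |-25| = 25 + 25 = 50
E: |31| + |7| = 31 + 7 = 38
F: |23| + |23| = 23 + 23 = 46
G: |-23| + |20| = 23 + 20 = 43
H: |28| + |23| = 28 + 23 = 51
I: |-5| + |-31| = 5 + 31 = 36
J: |3| + |32| = 3 + 32 = 35
K: |37| + |-33| = 37 + 33 = 70
L: |33| + |33| = 33 + 33 = 66
M: |19| + |35| = 19 + 35 = 54
N: |15| + |11| = 15 + 11 = 26
O: |29| + |-18| = 29 + 18 = 47
Sorted: B (24) < N (26) < J (35) < I (36) < …

B, N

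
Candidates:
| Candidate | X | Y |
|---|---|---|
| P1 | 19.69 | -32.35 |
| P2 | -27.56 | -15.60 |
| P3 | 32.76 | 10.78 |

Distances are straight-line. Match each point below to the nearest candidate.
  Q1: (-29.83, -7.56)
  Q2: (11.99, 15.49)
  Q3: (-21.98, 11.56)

Q1→P2; Q2→P3; Q3→P2

Q1 at (-29.83, -7.56):
  P1: √((49.52)² + (-24.79)²) = √(2452.2304 + 614.5441) = 55.38
  P2: √((2.27)² + (-8.04)²) = √(5.1529 + 64.6416) = 8.35
  P3: √((62.59)² + (18.34)²) = √(3917.5081 + 336.3556) = 65.22
  → nearest: P2 (8.35)
Q2 at (11.99, 15.49):
  P1: √((7.70)² + (-47.84)²) = √(59.2900 + 2288.6656) = 48.46
  P2: √((-39.55)² + (-31.09)²) = √(1564.2025 + 966.5881) = 50.31
  P3: √((20.77)² + (-4.71)²) = √(431.3929 + 22.1841) = 21.30
  → nearest: P3 (21.30)
Q3 at (-21.98, 11.56):
  P1: √((41.67)² + (-43.91)²) = √(1736.3889 + 1928.0881) = 60.53
  P2: √((-5.58)² + (-27.16)²) = √(31.1364 + 737.6656) = 27.73
  P3: √((54.74)² + (-0.78)²) = √(2996.4676 + 0.6084) = 54.75
  → nearest: P2 (27.73)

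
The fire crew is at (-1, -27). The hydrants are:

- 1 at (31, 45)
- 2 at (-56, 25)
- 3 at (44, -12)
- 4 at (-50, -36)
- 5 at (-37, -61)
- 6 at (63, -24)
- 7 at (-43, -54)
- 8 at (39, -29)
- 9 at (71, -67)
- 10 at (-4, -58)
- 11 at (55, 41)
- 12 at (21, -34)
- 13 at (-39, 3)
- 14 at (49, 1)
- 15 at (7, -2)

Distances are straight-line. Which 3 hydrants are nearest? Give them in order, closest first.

Distances from (-1, -27):
1: √((32)² + (72)²) = √(1024.000 + 5184.000) = 78.8
2: √((-55)² + (52)²) = √(3025.000 + 2704.000) = 75.7
3: √((45)² + (15)²) = √(2025.000 + 225.000) = 47.4
4: √((-49)² + (-9)²) = √(2401.000 + 81.000) = 49.8
5: √((-36)² + (-34)²) = √(1296.000 + 1156.000) = 49.5
6: √((64)² + (3)²) = √(4096.000 + 9.000) = 64.1
7: √((-42)² + (-27)²) = √(1764.000 + 729.000) = 49.9
8: √((40)² + (-2)²) = √(1600.000 + 4.000) = 40.0
9: √((72)² + (-40)²) = √(5184.000 + 1600.000) = 82.4
10: √((-3)² + (-31)²) = √(9.000 + 961.000) = 31.1
11: √((56)² + (68)²) = √(3136.000 + 4624.000) = 88.1
12: √((22)² + (-7)²) = √(484.000 + 49.000) = 23.1
13: √((-38)² + (30)²) = √(1444.000 + 900.000) = 48.4
14: √((50)² + (28)²) = √(2500.000 + 784.000) = 57.3
15: √((8)² + (25)²) = √(64.000 + 625.000) = 26.2
Sorted: 12 (23.1) < 15 (26.2) < 10 (31.1) < 8 (40.0) < 3 (47.4) < …

12, 15, 10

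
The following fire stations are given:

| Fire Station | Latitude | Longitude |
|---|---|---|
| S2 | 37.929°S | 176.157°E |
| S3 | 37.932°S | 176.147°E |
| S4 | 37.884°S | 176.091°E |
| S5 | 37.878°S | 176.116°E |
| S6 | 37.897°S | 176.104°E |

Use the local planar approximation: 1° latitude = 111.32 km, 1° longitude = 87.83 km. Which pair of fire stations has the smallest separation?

Pairwise distances:
S2–S3: 0.940 km
S2–S4: 7.661 km
S2–S5: 6.723 km
S2–S6: 5.862 km
S3–S4: 7.262 km
S3–S5: 6.599 km
S3–S6: 5.426 km
S4–S5: 2.295 km
S4–S6: 1.843 km
S5–S6: 2.363 km
Closest pair: S2–S3 at 0.940 km.

S2 and S3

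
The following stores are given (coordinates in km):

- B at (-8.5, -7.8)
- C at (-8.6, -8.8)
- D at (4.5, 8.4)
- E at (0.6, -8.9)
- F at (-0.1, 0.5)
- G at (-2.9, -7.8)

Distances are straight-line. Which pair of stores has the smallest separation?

B and C

Pairwise distances:
B–C: 1.00 km
E–G: 3.67 km
B–G: 5.60 km
C–G: 5.79 km
F–G: 8.76 km
D–F: 9.14 km
B–E: 9.17 km
C–E: 9.20 km
E–F: 9.43 km
B–F: 11.81 km
C–F: 12.60 km
D–E: 17.73 km
D–G: 17.81 km
B–D: 20.77 km
C–D: 21.62 km
Closest pair: B–C at 1.00 km.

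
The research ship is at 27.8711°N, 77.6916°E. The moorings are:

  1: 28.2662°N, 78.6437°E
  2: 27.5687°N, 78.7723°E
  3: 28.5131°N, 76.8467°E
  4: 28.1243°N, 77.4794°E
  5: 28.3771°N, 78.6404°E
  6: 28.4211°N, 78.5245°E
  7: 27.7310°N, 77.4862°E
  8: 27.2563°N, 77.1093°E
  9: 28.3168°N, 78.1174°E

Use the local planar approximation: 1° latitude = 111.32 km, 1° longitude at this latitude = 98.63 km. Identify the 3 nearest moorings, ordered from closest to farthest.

Distances from 27.8711°N, 77.6916°E:
1: 103.6954 km
2: 111.7789 km
3: 109.7811 km
4: 35.1070 km
5: 109.2249 km
6: 102.4552 km
7: 25.5665 km
8: 89.3445 km
9: 65.0031 km
Sorted: 7 (25.5665 km) < 4 (35.1070 km) < 9 (65.0031 km) < 8 (89.3445 km) < 6 (102.4552 km) < …

7, 4, 9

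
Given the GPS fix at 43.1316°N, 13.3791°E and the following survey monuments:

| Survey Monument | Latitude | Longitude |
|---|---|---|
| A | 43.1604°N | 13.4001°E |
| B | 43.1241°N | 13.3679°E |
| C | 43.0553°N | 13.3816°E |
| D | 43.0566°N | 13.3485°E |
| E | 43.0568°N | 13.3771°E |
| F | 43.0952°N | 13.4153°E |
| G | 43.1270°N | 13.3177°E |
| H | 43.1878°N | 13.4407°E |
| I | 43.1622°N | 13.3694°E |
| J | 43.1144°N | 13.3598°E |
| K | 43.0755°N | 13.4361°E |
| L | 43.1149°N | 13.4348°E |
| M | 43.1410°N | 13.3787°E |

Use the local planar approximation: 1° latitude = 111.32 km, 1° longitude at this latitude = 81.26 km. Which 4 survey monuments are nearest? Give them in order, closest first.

Distances from 43.1316°N, 13.3791°E:
A: √((0.0288·111.32)² + (0.0210·81.26)²) = √(10.278539 + 2.912006) = 3.6319 km
B: √((-0.0075·111.32)² + (-0.0112·81.26)²) = √(0.697058 + 0.828304) = 1.2351 km
C: √((-0.0763·111.32)² + (0.0025·81.26)²) = √(72.143211 + 0.041270) = 8.4961 km
D: √((-0.0750·111.32)² + (-0.0306·81.26)²) = √(69.705801 + 6.182961) = 8.7114 km
E: √((-0.0748·111.32)² + (-0.0020·81.26)²) = √(69.334532 + 0.026413) = 8.3283 km
F: √((-0.0364·111.32)² + (0.0362·81.26)²) = √(16.419093 + 8.653081) = 5.0072 km
G: √((-0.0046·111.32)² + (-0.0614·81.26)²) = √(0.262218 + 24.893753) = 5.0156 km
H: √((0.0562·111.32)² + (0.0616·81.26)²) = √(39.139838 + 25.056192) = 8.0122 km
I: √((0.0306·111.32)² + (-0.0097·81.26)²) = √(11.603506 + 0.621294) = 3.4964 km
J: √((-0.0172·111.32)² + (-0.0193·81.26)²) = √(3.666091 + 2.459621) = 2.4750 km
K: √((-0.0561·111.32)² + (0.0570·81.26)²) = √(39.000674 + 21.453757) = 7.7752 km
L: √((-0.0167·111.32)² + (0.0557·81.26)²) = √(3.456045 + 20.486323) = 4.8931 km
M: √((0.0094·111.32)² + (-0.0004·81.26)²) = √(1.094970 + 0.001057) = 1.0469 km
Sorted: M (1.0469 km) < B (1.2351 km) < J (2.4750 km) < I (3.4964 km) < A (3.6319 km) < L (4.8931 km) < …

M, B, J, I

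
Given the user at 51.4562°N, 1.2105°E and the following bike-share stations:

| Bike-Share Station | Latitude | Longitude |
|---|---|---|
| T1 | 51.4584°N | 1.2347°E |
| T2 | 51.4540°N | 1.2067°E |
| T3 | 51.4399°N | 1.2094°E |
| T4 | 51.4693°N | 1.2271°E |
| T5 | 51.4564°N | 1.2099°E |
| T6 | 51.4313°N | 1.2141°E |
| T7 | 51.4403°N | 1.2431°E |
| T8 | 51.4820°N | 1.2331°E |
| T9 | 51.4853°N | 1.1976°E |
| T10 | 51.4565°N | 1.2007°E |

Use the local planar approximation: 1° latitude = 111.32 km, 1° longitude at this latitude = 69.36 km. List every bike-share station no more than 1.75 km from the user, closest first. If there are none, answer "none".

T5, T2, T10, T1

Distances from 51.4562°N, 1.2105°E:
T1: √((0.0022·111.32)² + (0.0242·69.36)²) = √(0.059978 + 2.817403) = 1.6963 km
T2: √((-0.0022·111.32)² + (-0.0038·69.36)²) = √(0.059978 + 0.069468) = 0.3598 km
T3: √((-0.0163·111.32)² + (-0.0011·69.36)²) = √(3.292468 + 0.005821) = 1.8161 km
T4: √((0.0131·111.32)² + (0.0166·69.36)²) = √(2.126616 + 1.325667) = 1.8580 km
T5: √((0.0002·111.32)² + (-0.0006·69.36)²) = √(0.000496 + 0.001732) = 0.0472 km
T6: √((-0.0249·111.32)² + (0.0036·69.36)²) = √(7.683252 + 0.062348) = 2.7831 km
T7: √((-0.0159·111.32)² + (0.0326·69.36)²) = √(3.132858 + 5.112736) = 2.8715 km
T8: √((0.0258·111.32)² + (0.0226·69.36)²) = √(8.248706 + 2.457169) = 3.2720 km
T9: √((0.0291·111.32)² + (-0.0129·69.36)²) = √(10.493790 + 0.800567) = 3.3607 km
T10: √((0.0003·111.32)² + (-0.0098·69.36)²) = √(0.001115 + 0.462030) = 0.6805 km
Threshold 1.75 km: T5 (0.0472 km), T2 (0.3598 km), T10 (0.6805 km), T1 (1.6963 km) are within range.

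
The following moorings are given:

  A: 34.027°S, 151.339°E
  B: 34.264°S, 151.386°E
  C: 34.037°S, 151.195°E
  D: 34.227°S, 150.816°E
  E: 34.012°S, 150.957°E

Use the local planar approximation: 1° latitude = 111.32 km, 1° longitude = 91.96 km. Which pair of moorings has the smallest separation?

Pairwise distances:
A–C: 13.289 km
C–E: 22.063 km
A–B: 26.735 km
D–E: 27.220 km
B–C: 30.774 km
A–E: 35.168 km
C–D: 40.769 km
B–E: 48.408 km
B–D: 52.579 km
A–D: 52.998 km
Closest pair: A–C at 13.289 km.

A and C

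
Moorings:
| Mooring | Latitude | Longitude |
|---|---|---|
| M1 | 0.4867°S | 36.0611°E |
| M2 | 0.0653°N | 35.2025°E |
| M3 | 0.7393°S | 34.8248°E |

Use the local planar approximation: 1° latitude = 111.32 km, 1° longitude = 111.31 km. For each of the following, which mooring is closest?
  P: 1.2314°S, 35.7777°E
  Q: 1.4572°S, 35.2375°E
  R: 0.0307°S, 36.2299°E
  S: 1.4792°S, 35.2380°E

P→M1; Q→M3; R→M1; S→M3

P at 1.2314°S, 35.7777°E:
  M1: 88.6990 km
  M2: 157.9107 km
  M3: 119.3783 km
  → nearest: M1 (88.6990 km)
Q at 1.4572°S, 35.2375°E:
  M1: 141.6901 km
  M2: 169.5295 km
  M3: 92.1788 km
  → nearest: M3 (92.1788 km)
R at 0.0307°S, 36.2299°E:
  M1: 54.1277 km
  M2: 114.8581 km
  M3: 175.1678 km
  → nearest: M1 (54.1277 km)
S at 1.4792°S, 35.2380°E:
  M1: 143.5306 km
  M2: 171.9791 km
  M3: 94.3371 km
  → nearest: M3 (94.3371 km)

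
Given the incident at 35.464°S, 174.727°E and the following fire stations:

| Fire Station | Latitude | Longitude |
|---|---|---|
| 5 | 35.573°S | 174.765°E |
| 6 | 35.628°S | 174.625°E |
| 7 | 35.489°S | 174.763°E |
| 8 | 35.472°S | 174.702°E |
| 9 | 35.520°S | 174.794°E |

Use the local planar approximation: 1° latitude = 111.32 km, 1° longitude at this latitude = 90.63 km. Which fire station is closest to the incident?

Distances from 35.464°S, 174.727°E:
5: √((-0.109·111.32)² + (0.038·90.63)²) = √(147.23104 + 11.86072) = 12.613 km
6: √((-0.164·111.32)² + (-0.102·90.63)²) = √(333.29906 + 85.45634) = 20.464 km
7: √((-0.025·111.32)² + (0.036·90.63)²) = √(7.74509 + 10.64508) = 4.288 km
8: √((-0.008·111.32)² + (-0.025·90.63)²) = √(0.79310 + 5.13362) = 2.434 km
9: √((-0.056·111.32)² + (0.067·90.63)²) = √(38.86176 + 36.87173) = 8.702 km
Minimum: 8 at 2.434 km.

8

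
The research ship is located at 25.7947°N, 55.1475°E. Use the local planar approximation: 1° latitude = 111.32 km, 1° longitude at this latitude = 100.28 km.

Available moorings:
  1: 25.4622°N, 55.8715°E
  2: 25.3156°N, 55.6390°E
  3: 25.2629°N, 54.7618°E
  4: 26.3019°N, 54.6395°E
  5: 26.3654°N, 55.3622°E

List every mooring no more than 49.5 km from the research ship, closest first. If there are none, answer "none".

Distances from 25.7947°N, 55.1475°E:
1: √((-0.3325·111.32)² + (0.7240·100.28)²) = √(1370.028793 + 5271.154951) = 81.4935 km
2: √((-0.4791·111.32)² + (0.4915·100.28)²) = √(2844.452836 + 2429.269485) = 72.6204 km
3: √((-0.5318·111.32)² + (-0.3857·100.28)²) = √(3504.637158 + 1495.987375) = 70.7151 km
4: √((0.5072·111.32)² + (-0.5080·100.28)²) = √(3187.901434 + 2595.111816) = 76.0461 km
5: √((0.5707·111.32)² + (0.2147·100.28)²) = √(4036.102068 + 463.545895) = 67.0794 km
Threshold 49.5 km: none within range.

none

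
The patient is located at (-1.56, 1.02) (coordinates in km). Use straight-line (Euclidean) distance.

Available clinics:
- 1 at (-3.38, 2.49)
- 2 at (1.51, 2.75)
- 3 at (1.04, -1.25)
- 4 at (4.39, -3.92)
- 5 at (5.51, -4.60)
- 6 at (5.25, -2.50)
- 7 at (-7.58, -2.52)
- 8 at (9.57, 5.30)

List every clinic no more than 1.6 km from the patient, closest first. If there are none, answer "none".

Distances from (-1.56, 1.02):
1: √((-1.82)² + (1.47)²) = √(3.3124 + 2.1609) = 2.34 km
2: √((3.07)² + (1.73)²) = √(9.4249 + 2.9929) = 3.52 km
3: √((2.60)² + (-2.27)²) = √(6.7600 + 5.1529) = 3.45 km
4: √((5.95)² + (-4.94)²) = √(35.4025 + 24.4036) = 7.73 km
5: √((7.07)² + (-5.62)²) = √(49.9849 + 31.5844) = 9.03 km
6: √((6.81)² + (-3.52)²) = √(46.3761 + 12.3904) = 7.67 km
7: √((-6.02)² + (-3.54)²) = √(36.2404 + 12.5316) = 6.98 km
8: √((11.13)² + (4.28)²) = √(123.8769 + 18.3184) = 11.92 km
Threshold 1.6 km: none within range.

none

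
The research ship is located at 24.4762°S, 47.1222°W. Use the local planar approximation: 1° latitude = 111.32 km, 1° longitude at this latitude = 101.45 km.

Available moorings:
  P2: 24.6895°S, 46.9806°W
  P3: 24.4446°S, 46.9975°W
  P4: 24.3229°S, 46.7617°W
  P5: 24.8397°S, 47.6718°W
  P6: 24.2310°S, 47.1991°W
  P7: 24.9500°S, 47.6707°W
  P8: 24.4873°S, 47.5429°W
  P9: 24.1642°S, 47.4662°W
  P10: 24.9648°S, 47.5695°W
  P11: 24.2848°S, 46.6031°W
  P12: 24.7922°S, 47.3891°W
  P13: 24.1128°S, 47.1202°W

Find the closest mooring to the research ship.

Distances from 24.4762°S, 47.1222°W:
P2: 27.7519 km
P3: 13.1308 km
P4: 40.3583 km
P5: 68.8929 km
P6: 28.3887 km
P7: 76.6699 km
P8: 42.6979 km
P9: 49.2364 km
P10: 70.8350 km
P11: 56.8096 km
P12: 44.3914 km
P13: 40.4542 km
Minimum: P3 at 13.1308 km.

P3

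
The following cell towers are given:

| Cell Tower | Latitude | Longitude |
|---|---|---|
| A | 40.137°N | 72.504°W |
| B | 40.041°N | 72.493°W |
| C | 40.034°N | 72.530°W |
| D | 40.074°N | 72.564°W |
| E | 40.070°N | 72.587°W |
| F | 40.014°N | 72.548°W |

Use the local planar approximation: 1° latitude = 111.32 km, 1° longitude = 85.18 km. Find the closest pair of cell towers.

Pairwise distances:
A–B: 10.728 km
A–C: 11.678 km
A–D: 8.678 km
A–E: 10.277 km
A–F: 14.196 km
B–C: 3.247 km
B–D: 7.076 km
B–E: 8.633 km
B–F: 5.566 km
C–D: 5.312 km
C–E: 6.296 km
C–F: 2.703 km
D–E: 2.009 km
D–F: 6.817 km
E–F: 7.064 km
Closest pair: D–E at 2.009 km.

D and E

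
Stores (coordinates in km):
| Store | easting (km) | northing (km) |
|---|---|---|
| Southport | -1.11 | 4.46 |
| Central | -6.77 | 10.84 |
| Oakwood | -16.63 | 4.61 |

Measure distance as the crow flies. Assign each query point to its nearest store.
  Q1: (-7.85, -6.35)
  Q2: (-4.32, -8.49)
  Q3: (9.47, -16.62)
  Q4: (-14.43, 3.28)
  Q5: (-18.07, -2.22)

Q1 at (-7.85, -6.35):
  Southport: √((6.74)² + (10.81)²) = √(45.4276 + 116.8561) = 12.74 km
  Central: √((1.08)² + (17.19)²) = √(1.1664 + 295.4961) = 17.22 km
  Oakwood: √((-8.78)² + (10.96)²) = √(77.0884 + 120.1216) = 14.04 km
  → nearest: Southport (12.74 km)
Q2 at (-4.32, -8.49):
  Southport: √((3.21)² + (12.95)²) = √(10.3041 + 167.7025) = 13.34 km
  Central: √((-2.45)² + (19.33)²) = √(6.0025 + 373.6489) = 19.48 km
  Oakwood: √((-12.31)² + (13.10)²) = √(151.5361 + 171.6100) = 17.98 km
  → nearest: Southport (13.34 km)
Q3 at (9.47, -16.62):
  Southport: √((-10.58)² + (21.08)²) = √(111.9364 + 444.3664) = 23.59 km
  Central: √((-16.24)² + (27.46)²) = √(263.7376 + 754.0516) = 31.90 km
  Oakwood: √((-26.10)² + (21.23)²) = √(681.2100 + 450.7129) = 33.64 km
  → nearest: Southport (23.59 km)
Q4 at (-14.43, 3.28):
  Southport: √((13.32)² + (1.18)²) = √(177.4224 + 1.3924) = 13.37 km
  Central: √((7.66)² + (7.56)²) = √(58.6756 + 57.1536) = 10.76 km
  Oakwood: √((-2.20)² + (1.33)²) = √(4.8400 + 1.7689) = 2.57 km
  → nearest: Oakwood (2.57 km)
Q5 at (-18.07, -2.22):
  Southport: √((16.96)² + (6.68)²) = √(287.6416 + 44.6224) = 18.23 km
  Central: √((11.30)² + (13.06)²) = √(127.6900 + 170.5636) = 17.27 km
  Oakwood: √((1.44)² + (6.83)²) = √(2.0736 + 46.6489) = 6.98 km
  → nearest: Oakwood (6.98 km)

Q1→Southport; Q2→Southport; Q3→Southport; Q4→Oakwood; Q5→Oakwood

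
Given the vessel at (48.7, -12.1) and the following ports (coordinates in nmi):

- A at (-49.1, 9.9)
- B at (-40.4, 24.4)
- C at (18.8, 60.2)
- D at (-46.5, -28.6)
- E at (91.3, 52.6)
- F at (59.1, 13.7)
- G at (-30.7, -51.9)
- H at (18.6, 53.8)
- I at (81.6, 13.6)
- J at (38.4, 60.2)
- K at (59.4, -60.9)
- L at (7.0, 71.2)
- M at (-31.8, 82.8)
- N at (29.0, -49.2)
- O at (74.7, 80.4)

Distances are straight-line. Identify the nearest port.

F

Distances from (48.7, -12.1):
A: √((-97.8)² + (22.0)²) = √(9564.840 + 484.000) = 100.2 nmi
B: √((-89.1)² + (36.5)²) = √(7938.810 + 1332.250) = 96.3 nmi
C: √((-29.9)² + (72.3)²) = √(894.010 + 5227.290) = 78.2 nmi
D: √((-95.2)² + (-16.5)²) = √(9063.040 + 272.250) = 96.6 nmi
E: √((42.6)² + (64.7)²) = √(1814.760 + 4186.090) = 77.5 nmi
F: √((10.4)² + (25.8)²) = √(108.160 + 665.640) = 27.8 nmi
G: √((-79.4)² + (-39.8)²) = √(6304.360 + 1584.040) = 88.8 nmi
H: √((-30.1)² + (65.9)²) = √(906.010 + 4342.810) = 72.4 nmi
I: √((32.9)² + (25.7)²) = √(1082.410 + 660.490) = 41.7 nmi
J: √((-10.3)² + (72.3)²) = √(106.090 + 5227.290) = 73.0 nmi
K: √((10.7)² + (-48.8)²) = √(114.490 + 2381.440) = 50.0 nmi
L: √((-41.7)² + (83.3)²) = √(1738.890 + 6938.890) = 93.2 nmi
M: √((-80.5)² + (94.9)²) = √(6480.250 + 9006.010) = 124.4 nmi
N: √((-19.7)² + (-37.1)²) = √(388.090 + 1376.410) = 42.0 nmi
O: √((26.0)² + (92.5)²) = √(676.000 + 8556.250) = 96.1 nmi
Minimum: F at 27.8 nmi.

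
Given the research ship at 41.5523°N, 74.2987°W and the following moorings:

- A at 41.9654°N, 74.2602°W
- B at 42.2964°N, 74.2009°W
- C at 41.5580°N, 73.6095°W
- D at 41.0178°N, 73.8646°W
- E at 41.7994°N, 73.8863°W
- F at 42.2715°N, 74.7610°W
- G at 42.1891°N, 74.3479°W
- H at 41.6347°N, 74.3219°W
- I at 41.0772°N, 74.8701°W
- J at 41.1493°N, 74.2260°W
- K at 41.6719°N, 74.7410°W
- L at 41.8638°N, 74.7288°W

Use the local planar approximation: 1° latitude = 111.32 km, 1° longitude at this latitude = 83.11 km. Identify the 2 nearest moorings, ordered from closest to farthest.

Distances from 41.5523°N, 74.2987°W:
A: √((0.4131·111.32)² + (0.0385·83.11)²) = √(2114.739052 + 10.238304) = 46.0975 km
B: √((0.7441·111.32)² + (0.0978·83.11)²) = √(6861.341010 + 66.066952) = 83.2311 km
C: √((0.0057·111.32)² + (0.6892·83.11)²) = √(0.402621 + 3280.931039) = 57.2829 km
D: √((-0.5345·111.32)² + (0.4341·83.11)²) = √(3540.314260 + 1301.625764) = 69.5841 km
E: √((0.2471·111.32)² + (0.4124·83.11)²) = √(756.644511 + 1174.745737) = 43.9476 km
F: √((0.7192·111.32)² + (-0.4623·83.11)²) = √(6409.818803 + 1476.231104) = 88.8034 km
G: √((0.6368·111.32)² + (-0.0492·83.11)²) = √(5025.190207 + 16.720019) = 71.0064 km
H: √((0.0824·111.32)² + (-0.0232·83.11)²) = √(84.139673 + 3.717770) = 9.3732 km
I: √((-0.4751·111.32)² + (-0.5714·83.11)²) = √(2797.154506 + 2255.210250) = 71.0800 km
J: √((-0.4030·111.32)² + (0.0727·83.11)²) = √(2012.595455 + 36.506936) = 45.2670 km
K: √((0.1196·111.32)² + (-0.4423·83.11)²) = √(177.259188 + 1351.264737) = 39.0963 km
L: √((0.3115·111.32)² + (-0.4301·83.11)²) = √(1202.437459 + 1277.748706) = 49.8015 km
Sorted: H (9.3732 km) < K (39.0963 km) < E (43.9476 km) < J (45.2670 km) < …

H, K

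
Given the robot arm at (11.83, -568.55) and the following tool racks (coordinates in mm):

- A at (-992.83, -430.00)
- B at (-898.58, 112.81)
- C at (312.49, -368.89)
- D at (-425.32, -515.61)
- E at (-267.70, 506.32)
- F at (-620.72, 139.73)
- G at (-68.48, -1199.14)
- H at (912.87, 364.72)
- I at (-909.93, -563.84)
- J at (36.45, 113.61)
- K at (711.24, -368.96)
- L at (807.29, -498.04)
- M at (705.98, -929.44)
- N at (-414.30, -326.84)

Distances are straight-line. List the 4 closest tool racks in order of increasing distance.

C, D, N, G

Distances from (11.83, -568.55):
A: √((-1004.66)² + (138.55)²) = √(1009341.7156 + 19196.1025) = 1014.17 mm
B: √((-910.41)² + (681.36)²) = √(828846.3681 + 464251.4496) = 1137.14 mm
C: √((300.66)² + (199.66)²) = √(90396.4356 + 39864.1156) = 360.92 mm
D: √((-437.15)² + (52.94)²) = √(191100.1225 + 2802.6436) = 440.34 mm
E: √((-279.53)² + (1074.87)²) = √(78137.0209 + 1155345.5169) = 1110.62 mm
F: √((-632.55)² + (708.28)²) = √(400119.5025 + 501660.5584) = 949.62 mm
G: √((-80.31)² + (-630.59)²) = √(6449.6961 + 397643.7481) = 635.68 mm
H: √((901.04)² + (933.27)²) = √(811873.0816 + 870992.8929) = 1297.25 mm
I: √((-921.76)² + (4.71)²) = √(849641.4976 + 22.1841) = 921.77 mm
J: √((24.62)² + (682.16)²) = √(606.1444 + 465342.2656) = 682.60 mm
K: √((699.41)² + (199.59)²) = √(489174.3481 + 39836.1681) = 727.33 mm
L: √((795.46)² + (70.51)²) = √(632756.6116 + 4971.6601) = 798.58 mm
M: √((694.15)² + (-360.89)²) = √(481844.2225 + 130241.5921) = 782.36 mm
N: √((-426.13)² + (241.71)²) = √(181586.7769 + 58423.7241) = 489.91 mm
Sorted: C (360.92 mm) < D (440.34 mm) < N (489.91 mm) < G (635.68 mm) < J (682.60 mm) < K (727.33 mm) < …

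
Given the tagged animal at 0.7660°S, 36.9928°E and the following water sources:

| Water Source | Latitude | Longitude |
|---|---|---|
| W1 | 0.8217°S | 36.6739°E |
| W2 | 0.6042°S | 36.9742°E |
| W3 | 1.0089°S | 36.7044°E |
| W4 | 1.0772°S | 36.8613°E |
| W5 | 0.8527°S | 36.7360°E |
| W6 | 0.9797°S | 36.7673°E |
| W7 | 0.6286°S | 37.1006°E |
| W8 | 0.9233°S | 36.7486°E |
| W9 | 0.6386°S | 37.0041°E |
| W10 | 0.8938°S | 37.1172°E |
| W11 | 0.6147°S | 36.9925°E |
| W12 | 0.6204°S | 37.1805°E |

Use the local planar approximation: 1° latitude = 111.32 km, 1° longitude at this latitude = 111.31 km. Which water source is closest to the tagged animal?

Distances from 0.7660°S, 36.9928°E:
W1: √((-0.0557·111.32)² + (-0.3189·111.31)²) = √(38.446498 + 1260.019900) = 36.0342 km
W2: √((0.1618·111.32)² + (-0.0186·111.31)²) = √(324.416870 + 4.286415) = 18.1302 km
W3: √((-0.2429·111.32)² + (-0.2884·111.31)²) = √(731.141482 + 1030.525820) = 41.9722 km
W4: √((-0.3112·111.32)² + (-0.1315·111.31)²) = √(1200.122483 + 214.249527) = 37.6081 km
W5: √((-0.0867·111.32)² + (-0.2568·111.31)²) = √(93.150371 + 817.068381) = 30.1698 km
W6: √((-0.2137·111.32)² + (-0.2255·111.31)²) = √(565.920518 + 630.030331) = 34.5825 km
W7: √((0.1374·111.32)² + (0.1078·111.31)²) = √(233.948282 + 143.981233) = 19.4404 km
W8: √((-0.1573·111.32)² + (-0.2442·111.31)²) = √(306.622373 + 738.855796) = 32.3339 km
W9: √((0.1274·111.32)² + (0.0113·111.31)²) = √(201.133889 + 1.582068) = 14.2378 km
W10: √((-0.1278·111.32)² + (0.1244·111.31)²) = √(202.398879 + 191.738412) = 19.8529 km
W11: √((0.1513·111.32)² + (-0.0003·111.31)²) = √(283.677082 + 0.001115) = 16.8427 km
W12: √((0.1456·111.32)² + (0.1877·111.31)²) = √(262.705488 + 436.512727) = 26.4427 km
Minimum: W9 at 14.2378 km.

W9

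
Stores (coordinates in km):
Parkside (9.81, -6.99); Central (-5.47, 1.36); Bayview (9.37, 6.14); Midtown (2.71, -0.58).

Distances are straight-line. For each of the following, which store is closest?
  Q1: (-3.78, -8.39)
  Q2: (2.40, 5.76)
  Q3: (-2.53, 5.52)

Q1 at (-3.78, -8.39):
  Parkside: √((13.59)² + (1.40)²) = √(184.6881 + 1.9600) = 13.66 km
  Central: √((-1.69)² + (9.75)²) = √(2.8561 + 95.0625) = 9.90 km
  Bayview: √((13.15)² + (14.53)²) = √(172.9225 + 211.1209) = 19.60 km
  Midtown: √((6.49)² + (7.81)²) = √(42.1201 + 60.9961) = 10.15 km
  → nearest: Central (9.90 km)
Q2 at (2.40, 5.76):
  Parkside: √((7.41)² + (-12.75)²) = √(54.9081 + 162.5625) = 14.75 km
  Central: √((-7.87)² + (-4.40)²) = √(61.9369 + 19.3600) = 9.02 km
  Bayview: √((6.97)² + (0.38)²) = √(48.5809 + 0.1444) = 6.98 km
  Midtown: √((0.31)² + (-6.34)²) = √(0.0961 + 40.1956) = 6.35 km
  → nearest: Midtown (6.35 km)
Q3 at (-2.53, 5.52):
  Parkside: √((12.34)² + (-12.51)²) = √(152.2756 + 156.5001) = 17.57 km
  Central: √((-2.94)² + (-4.16)²) = √(8.6436 + 17.3056) = 5.09 km
  Bayview: √((11.90)² + (0.62)²) = √(141.6100 + 0.3844) = 11.92 km
  Midtown: √((5.24)² + (-6.10)²) = √(27.4576 + 37.2100) = 8.04 km
  → nearest: Central (5.09 km)

Q1→Central; Q2→Midtown; Q3→Central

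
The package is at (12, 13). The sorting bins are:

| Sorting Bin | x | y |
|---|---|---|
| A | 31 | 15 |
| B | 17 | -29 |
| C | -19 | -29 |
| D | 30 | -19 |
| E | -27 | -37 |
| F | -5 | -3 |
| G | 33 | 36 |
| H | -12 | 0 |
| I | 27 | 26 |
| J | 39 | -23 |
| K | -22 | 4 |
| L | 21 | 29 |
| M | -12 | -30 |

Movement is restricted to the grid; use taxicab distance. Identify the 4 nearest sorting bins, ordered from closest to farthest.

Distances from (12, 13):
A: |19| + |2| = 19 + 2 = 21
B: |5| + |-42| = 5 + 42 = 47
C: |-31| + |-42| = 31 + 42 = 73
D: |18| + |-32| = 18 + 32 = 50
E: |-39| + |-50| = 39 + 50 = 89
F: |-17| + |-16| = 17 + 16 = 33
G: |21| + |23| = 21 + 23 = 44
H: |-24| + |-13| = 24 + 13 = 37
I: |15| + |13| = 15 + 13 = 28
J: |27| + |-36| = 27 + 36 = 63
K: |-34| + |-9| = 34 + 9 = 43
L: |9| + |16| = 9 + 16 = 25
M: |-24| + |-43| = 24 + 43 = 67
Sorted: A (21) < L (25) < I (28) < F (33) < H (37) < K (43) < …

A, L, I, F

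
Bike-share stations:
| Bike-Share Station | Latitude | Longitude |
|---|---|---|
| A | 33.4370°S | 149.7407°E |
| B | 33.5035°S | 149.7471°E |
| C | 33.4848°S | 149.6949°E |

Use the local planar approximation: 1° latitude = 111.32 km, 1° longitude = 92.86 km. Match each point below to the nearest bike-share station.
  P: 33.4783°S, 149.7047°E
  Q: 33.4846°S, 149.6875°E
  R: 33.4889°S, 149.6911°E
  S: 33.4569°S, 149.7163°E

P at 33.4783°S, 149.7047°E:
  A: √((0.0413·111.32)² + (0.0360·92.86)²) = √(21.137153 + 11.175382) = 5.6844 km
  B: √((-0.0252·111.32)² + (0.0424·92.86)²) = √(7.869506 + 15.502048) = 4.8344 km
  C: √((-0.0065·111.32)² + (-0.0098·92.86)²) = √(0.523568 + 0.828151) = 1.1626 km
  → nearest: C (1.1626 km)
Q at 33.4846°S, 149.6875°E:
  A: √((0.0476·111.32)² + (0.0532·92.86)²) = √(28.077621 + 24.405102) = 7.2445 km
  B: √((-0.0189·111.32)² + (0.0596·92.86)²) = √(4.426597 + 30.630203) = 5.9209 km
  C: √((-0.0002·111.32)² + (0.0074·92.86)²) = √(0.000496 + 0.472194) = 0.6875 km
  → nearest: C (0.6875 km)
R at 33.4889°S, 149.6911°E:
  A: √((0.0519·111.32)² + (0.0496·92.86)²) = √(33.379599 + 21.213909) = 7.3887 km
  B: √((-0.0146·111.32)² + (0.0560·92.86)²) = √(2.641509 + 27.041664) = 5.4482 km
  C: √((0.0041·111.32)² + (0.0038·92.86)²) = √(0.208312 + 0.124516) = 0.5769 km
  → nearest: C (0.5769 km)
S at 33.4569°S, 149.7163°E:
  A: √((0.0199·111.32)² + (0.0244·92.86)²) = √(4.907412 + 5.133777) = 3.1688 km
  B: √((-0.0466·111.32)² + (0.0308·92.86)²) = √(26.910281 + 8.180103) = 5.9237 km
  C: √((-0.0279·111.32)² + (-0.0214·92.86)²) = √(9.646168 + 3.948980) = 3.6872 km
  → nearest: A (3.1688 km)

P→C; Q→C; R→C; S→A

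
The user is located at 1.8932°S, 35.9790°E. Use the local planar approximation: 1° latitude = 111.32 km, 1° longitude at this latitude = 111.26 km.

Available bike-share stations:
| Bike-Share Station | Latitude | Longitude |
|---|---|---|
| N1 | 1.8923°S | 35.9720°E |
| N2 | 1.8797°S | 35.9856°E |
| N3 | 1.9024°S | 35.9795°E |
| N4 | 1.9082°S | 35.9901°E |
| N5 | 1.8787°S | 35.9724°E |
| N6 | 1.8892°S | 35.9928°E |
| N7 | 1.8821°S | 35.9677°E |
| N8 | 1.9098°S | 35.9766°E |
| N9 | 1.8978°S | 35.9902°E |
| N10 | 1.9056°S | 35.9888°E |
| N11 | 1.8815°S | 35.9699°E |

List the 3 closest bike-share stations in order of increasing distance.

Distances from 1.8932°S, 35.9790°E:
N1: 0.7852 km
N2: 1.6726 km
N3: 1.0257 km
N4: 2.0769 km
N5: 1.7733 km
N6: 1.5987 km
N7: 1.7628 km
N8: 1.8671 km
N9: 1.3472 km
N10: 1.7591 km
N11: 1.6497 km
Sorted: N1 (0.7852 km) < N3 (1.0257 km) < N9 (1.3472 km) < N6 (1.5987 km) < N11 (1.6497 km) < …

N1, N3, N9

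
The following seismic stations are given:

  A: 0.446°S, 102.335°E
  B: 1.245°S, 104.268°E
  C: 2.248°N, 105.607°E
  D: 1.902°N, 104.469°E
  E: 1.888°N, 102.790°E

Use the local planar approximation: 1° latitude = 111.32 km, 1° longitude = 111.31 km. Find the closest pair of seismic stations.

Pairwise distances:
C–D: √((-0.346·111.32)² + (-1.138·111.31)²) = √(1483.53772 + 16045.48651) = 132.397 km
D–E: √((-0.014·111.32)² + (-1.679·111.31)²) = √(2.42886 + 34927.68147) = 186.896 km
A–B: √((-0.799·111.32)² + (1.933·111.31)²) = √(7911.15610 + 46294.78522) = 232.822 km
A–E: √((2.334·111.32)² + (0.455·111.31)²) = √(67506.88968 + 2565.02238) = 264.711 km
C–E: √((-0.360·111.32)² + (-2.817·111.31)²) = √(1606.02166 + 98320.04292) = 316.111 km
B–D: √((3.147·111.32)² + (0.201·111.31)²) = √(122726.93300 + 500.56500) = 351.038 km
A–D: √((2.348·111.32)² + (2.134·111.31)²) = √(68319.16983 + 56423.13276) = 353.189 km
B–E: √((3.133·111.32)² + (-1.478·111.31)²) = √(121637.41584 + 27065.57348) = 385.620 km
B–C: √((3.493·111.32)² + (1.339·111.31)²) = √(151197.13664 + 22214.14076) = 416.427 km
A–C: √((2.694·111.32)² + (3.272·111.31)²) = √(89937.65880 + 132646.24353) = 471.788 km
Closest pair: C–D at 132.397 km.

C and D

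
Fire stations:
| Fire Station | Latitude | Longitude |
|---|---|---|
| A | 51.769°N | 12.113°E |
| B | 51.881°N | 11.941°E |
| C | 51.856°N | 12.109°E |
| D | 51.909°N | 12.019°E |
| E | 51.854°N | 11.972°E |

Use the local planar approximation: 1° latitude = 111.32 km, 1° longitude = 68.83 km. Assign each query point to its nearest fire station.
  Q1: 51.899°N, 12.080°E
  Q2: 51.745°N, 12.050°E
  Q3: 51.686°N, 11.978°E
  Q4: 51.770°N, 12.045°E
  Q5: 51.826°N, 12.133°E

Q1 at 51.899°N, 12.080°E:
  A: √((-0.130·111.32)² + (0.033·68.83)²) = √(209.42721 + 5.15921) = 14.649 km
  B: √((-0.018·111.32)² + (-0.139·68.83)²) = √(4.01505 + 91.53457) = 9.775 km
  C: √((-0.043·111.32)² + (0.029·68.83)²) = √(22.91307 + 3.98430) = 5.186 km
  D: √((0.010·111.32)² + (-0.061·68.83)²) = √(1.23921 + 17.62849) = 4.344 km
  E: √((-0.045·111.32)² + (-0.108·68.83)²) = √(25.09409 + 55.25900) = 8.964 km
  → nearest: D (4.344 km)
Q2 at 51.745°N, 12.050°E:
  A: √((0.024·111.32)² + (0.063·68.83)²) = √(7.13787 + 18.80341) = 5.093 km
  B: √((0.136·111.32)² + (-0.109·68.83)²) = √(229.20507 + 56.28706) = 16.897 km
  C: √((0.111·111.32)² + (0.059·68.83)²) = √(152.68359 + 16.49148) = 13.007 km
  D: √((0.164·111.32)² + (-0.031·68.83)²) = √(333.29906 + 4.55280) = 18.381 km
  E: √((0.109·111.32)² + (-0.078·68.83)²) = √(147.23104 + 28.82337) = 13.269 km
  → nearest: A (5.093 km)
Q3 at 51.686°N, 11.978°E:
  A: √((0.083·111.32)² + (0.135·68.83)²) = √(85.36947 + 86.34219) = 13.104 km
  B: √((0.195·111.32)² + (-0.037·68.83)²) = √(471.21121 + 6.48573) = 21.856 km
  C: √((0.170·111.32)² + (0.131·68.83)²) = √(358.13292 + 81.30142) = 20.963 km
  D: √((0.223·111.32)² + (0.041·68.83)²) = √(616.24885 + 7.96385) = 24.984 km
  E: √((0.168·111.32)² + (-0.006·68.83)²) = √(349.75583 + 0.17055) = 18.706 km
  → nearest: A (13.104 km)
Q4 at 51.770°N, 12.045°E:
  A: √((-0.001·111.32)² + (0.068·68.83)²) = √(0.01239 + 21.90652) = 4.682 km
  B: √((0.111·111.32)² + (-0.104·68.83)²) = √(152.68359 + 51.24155) = 14.280 km
  C: √((0.086·111.32)² + (0.064·68.83)²) = √(91.65229 + 19.40508) = 10.538 km
  D: √((0.139·111.32)² + (-0.026·68.83)²) = √(239.42858 + 3.20260) = 15.577 km
  E: √((0.084·111.32)² + (-0.073·68.83)²) = √(87.43896 + 25.24650) = 10.615 km
  → nearest: A (4.682 km)
Q5 at 51.826°N, 12.133°E:
  A: √((-0.057·111.32)² + (-0.020·68.83)²) = √(40.26207 + 1.89503) = 6.493 km
  B: √((0.055·111.32)² + (-0.192·68.83)²) = √(37.48623 + 174.64574) = 14.565 km
  C: √((0.030·111.32)² + (-0.024·68.83)²) = √(11.15293 + 2.72884) = 3.726 km
  D: √((0.083·111.32)² + (-0.114·68.83)²) = √(85.36947 + 61.56945) = 12.122 km
  E: √((0.028·111.32)² + (-0.161·68.83)²) = √(9.71544 + 122.80252) = 11.512 km
  → nearest: C (3.726 km)

Q1→D; Q2→A; Q3→A; Q4→A; Q5→C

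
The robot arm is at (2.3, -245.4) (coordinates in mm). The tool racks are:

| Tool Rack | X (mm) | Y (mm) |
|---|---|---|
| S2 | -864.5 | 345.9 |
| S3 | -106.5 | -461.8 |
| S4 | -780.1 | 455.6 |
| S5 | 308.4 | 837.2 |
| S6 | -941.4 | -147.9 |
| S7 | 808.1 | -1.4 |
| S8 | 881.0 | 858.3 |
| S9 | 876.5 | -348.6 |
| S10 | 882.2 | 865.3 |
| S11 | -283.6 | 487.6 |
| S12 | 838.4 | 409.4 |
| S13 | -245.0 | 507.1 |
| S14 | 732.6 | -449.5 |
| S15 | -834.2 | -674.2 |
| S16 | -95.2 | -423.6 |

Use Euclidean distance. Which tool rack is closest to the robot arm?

Distances from (2.3, -245.4):
S2: √((-866.8)² + (591.3)²) = √(751342.240 + 349635.690) = 1049.3 mm
S3: √((-108.8)² + (-216.4)²) = √(11837.440 + 46828.960) = 242.2 mm
S4: √((-782.4)² + (701.0)²) = √(612149.760 + 491401.000) = 1050.5 mm
S5: √((306.1)² + (1082.6)²) = √(93697.210 + 1172022.760) = 1125.0 mm
S6: √((-943.7)² + (97.5)²) = √(890569.690 + 9506.250) = 948.7 mm
S7: √((805.8)² + (244.0)²) = √(649313.640 + 59536.000) = 841.9 mm
S8: √((878.7)² + (1103.7)²) = √(772113.690 + 1218153.690) = 1410.8 mm
S9: √((874.2)² + (-103.2)²) = √(764225.640 + 10650.240) = 880.3 mm
S10: √((879.9)² + (1110.7)²) = √(774224.010 + 1233654.490) = 1417.0 mm
S11: √((-285.9)² + (733.0)²) = √(81738.810 + 537289.000) = 786.8 mm
S12: √((836.1)² + (654.8)²) = √(699063.210 + 428763.040) = 1062.0 mm
S13: √((-247.3)² + (752.5)²) = √(61157.290 + 566256.250) = 792.1 mm
S14: √((730.3)² + (-204.1)²) = √(533338.090 + 41656.810) = 758.3 mm
S15: √((-836.5)² + (-428.8)²) = √(699732.250 + 183869.440) = 940.0 mm
S16: √((-97.5)² + (-178.2)²) = √(9506.250 + 31755.240) = 203.1 mm
Minimum: S16 at 203.1 mm.

S16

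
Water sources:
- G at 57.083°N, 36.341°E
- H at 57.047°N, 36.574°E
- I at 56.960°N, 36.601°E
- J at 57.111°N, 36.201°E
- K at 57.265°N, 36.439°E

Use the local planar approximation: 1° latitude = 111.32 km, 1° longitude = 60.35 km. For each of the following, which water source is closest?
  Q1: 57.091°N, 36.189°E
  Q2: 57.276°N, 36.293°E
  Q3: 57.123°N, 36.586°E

Q1→J; Q2→K; Q3→H

Q1 at 57.091°N, 36.189°E:
  G: √((-0.008·111.32)² + (0.152·60.35)²) = √(0.79310 + 84.14760) = 9.216 km
  H: √((-0.044·111.32)² + (0.385·60.35)²) = √(23.99119 + 539.85361) = 23.745 km
  I: √((-0.131·111.32)² + (0.412·60.35)²) = √(212.66156 + 618.22844) = 28.825 km
  J: √((0.020·111.32)² + (0.012·60.35)²) = √(4.95686 + 0.52447) = 2.341 km
  K: √((0.174·111.32)² + (0.250·60.35)²) = √(375.18450 + 227.63266) = 24.552 km
  → nearest: J (2.341 km)
Q2 at 57.276°N, 36.293°E:
  G: √((-0.193·111.32)² + (0.048·60.35)²) = √(461.59491 + 8.39145) = 21.679 km
  H: √((-0.229·111.32)² + (0.281·60.35)²) = √(649.85634 + 287.58563) = 30.618 km
  I: √((-0.316·111.32)² + (0.308·60.35)²) = √(1237.42977 + 345.50631) = 39.786 km
  J: √((-0.165·111.32)² + (-0.092·60.35)²) = √(337.37608 + 30.82692) = 19.189 km
  K: √((-0.011·111.32)² + (0.146·60.35)²) = √(1.49945 + 77.63548) = 8.896 km
  → nearest: K (8.896 km)
Q3 at 57.123°N, 36.586°E:
  G: √((-0.040·111.32)² + (-0.245·60.35)²) = √(19.82743 + 218.61840) = 15.442 km
  H: √((-0.076·111.32)² + (-0.012·60.35)²) = √(71.57701 + 0.52447) = 8.491 km
  I: √((-0.163·111.32)² + (0.015·60.35)²) = √(329.24683 + 0.81948) = 18.168 km
  J: √((-0.012·111.32)² + (-0.385·60.35)²) = √(1.78447 + 539.85361) = 23.273 km
  K: √((0.142·111.32)² + (-0.147·60.35)²) = √(249.87516 + 78.70263) = 18.127 km
  → nearest: H (8.491 km)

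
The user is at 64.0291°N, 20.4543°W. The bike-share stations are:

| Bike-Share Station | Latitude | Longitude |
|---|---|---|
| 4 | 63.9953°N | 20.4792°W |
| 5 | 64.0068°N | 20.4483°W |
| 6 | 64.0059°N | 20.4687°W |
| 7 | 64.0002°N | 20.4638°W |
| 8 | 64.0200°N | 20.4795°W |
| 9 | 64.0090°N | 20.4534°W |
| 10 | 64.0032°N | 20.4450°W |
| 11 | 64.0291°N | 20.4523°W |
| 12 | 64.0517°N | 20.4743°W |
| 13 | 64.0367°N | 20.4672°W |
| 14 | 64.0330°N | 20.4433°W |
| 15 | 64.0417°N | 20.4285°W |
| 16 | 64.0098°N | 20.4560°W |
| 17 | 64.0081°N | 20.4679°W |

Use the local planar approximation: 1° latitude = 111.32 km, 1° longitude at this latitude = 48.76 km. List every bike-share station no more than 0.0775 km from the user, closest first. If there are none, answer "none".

none

Distances from 64.0291°N, 20.4543°W:
4: √((-0.0338·111.32)² + (-0.0249·48.76)²) = √(14.157279 + 1.474097) = 3.9537 km
5: √((-0.0223·111.32)² + (0.0060·48.76)²) = √(6.162488 + 0.085591) = 2.4996 km
6: √((-0.0232·111.32)² + (-0.0144·48.76)²) = √(6.669947 + 0.493006) = 2.6764 km
7: √((-0.0289·111.32)² + (-0.0095·48.76)²) = √(10.350041 + 0.214573) = 3.2503 km
8: √((-0.0091·111.32)² + (-0.0252·48.76)²) = √(1.026193 + 1.509831) = 1.5925 km
9: √((-0.0201·111.32)² + (0.0009·48.76)²) = √(5.006549 + 0.001926) = 2.2380 km
10: √((-0.0259·111.32)² + (0.0093·48.76)²) = √(8.312773 + 0.205633) = 2.9186 km
11: √((0.0000·111.32)² + (0.0020·48.76)²) = √(0.000000 + 0.009510) = 0.0975 km
12: √((0.0226·111.32)² + (-0.0200·48.76)²) = √(6.329411 + 0.951015) = 2.6982 km
13: √((0.0076·111.32)² + (-0.0129·48.76)²) = √(0.715770 + 0.395646) = 1.0542 km
14: √((0.0039·111.32)² + (0.0110·48.76)²) = √(0.188484 + 0.287682) = 0.6900 km
15: √((0.0126·111.32)² + (0.0258·48.76)²) = √(1.967377 + 1.582584) = 1.8841 km
16: √((-0.0193·111.32)² + (-0.0017·48.76)²) = √(4.615949 + 0.006871) = 2.1501 km
17: √((-0.0210·111.32)² + (-0.0136·48.76)²) = √(5.464935 + 0.439749) = 2.4300 km
Threshold 0.0775 km: none within range.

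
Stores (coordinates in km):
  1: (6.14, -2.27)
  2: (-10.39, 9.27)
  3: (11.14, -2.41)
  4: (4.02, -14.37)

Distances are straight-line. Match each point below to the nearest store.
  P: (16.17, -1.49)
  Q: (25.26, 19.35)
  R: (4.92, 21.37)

P at (16.17, -1.49):
  1: √((-10.03)² + (-0.78)²) = √(100.6009 + 0.6084) = 10.06 km
  2: √((-26.56)² + (10.76)²) = √(705.4336 + 115.7776) = 28.66 km
  3: √((-5.03)² + (-0.92)²) = √(25.3009 + 0.8464) = 5.11 km
  4: √((-12.15)² + (-12.88)²) = √(147.6225 + 165.8944) = 17.71 km
  → nearest: 3 (5.11 km)
Q at (25.26, 19.35):
  1: √((-19.12)² + (-21.62)²) = √(365.5744 + 467.4244) = 28.86 km
  2: √((-35.65)² + (-10.08)²) = √(1270.9225 + 101.6064) = 37.05 km
  3: √((-14.12)² + (-21.76)²) = √(199.3744 + 473.4976) = 25.94 km
  4: √((-21.24)² + (-33.72)²) = √(451.1376 + 1137.0384) = 39.85 km
  → nearest: 3 (25.94 km)
R at (4.92, 21.37):
  1: √((1.22)² + (-23.64)²) = √(1.4884 + 558.8496) = 23.67 km
  2: √((-15.31)² + (-12.10)²) = √(234.3961 + 146.4100) = 19.51 km
  3: √((6.22)² + (-23.78)²) = √(38.6884 + 565.4884) = 24.58 km
  4: √((-0.90)² + (-35.74)²) = √(0.8100 + 1277.3476) = 35.75 km
  → nearest: 2 (19.51 km)

P→3; Q→3; R→2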